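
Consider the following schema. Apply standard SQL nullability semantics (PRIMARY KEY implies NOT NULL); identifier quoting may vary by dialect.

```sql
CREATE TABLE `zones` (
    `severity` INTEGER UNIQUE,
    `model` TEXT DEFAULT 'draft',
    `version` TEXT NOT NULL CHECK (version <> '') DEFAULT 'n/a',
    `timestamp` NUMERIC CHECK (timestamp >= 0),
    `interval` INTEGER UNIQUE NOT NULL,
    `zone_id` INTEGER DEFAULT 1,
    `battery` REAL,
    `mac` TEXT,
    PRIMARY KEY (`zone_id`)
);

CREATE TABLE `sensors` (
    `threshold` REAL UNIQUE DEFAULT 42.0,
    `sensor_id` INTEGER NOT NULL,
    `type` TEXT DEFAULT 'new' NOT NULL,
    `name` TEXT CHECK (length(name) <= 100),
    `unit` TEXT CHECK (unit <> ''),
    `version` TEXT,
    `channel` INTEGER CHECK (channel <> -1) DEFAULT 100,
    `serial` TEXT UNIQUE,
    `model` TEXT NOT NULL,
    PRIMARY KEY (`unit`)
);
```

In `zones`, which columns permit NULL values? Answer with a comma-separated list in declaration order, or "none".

severity, model, timestamp, battery, mac

- severity: UNIQUE does not imply NOT NULL → nullable.
- model: DEFAULT only fills an omitted column; an explicit NULL is still allowed → nullable.
- version: declared NOT NULL → not nullable.
- timestamp: CHECK does not forbid NULL (a CHECK constraint passes when its expression is NULL) → nullable.
- interval: declared NOT NULL → not nullable.
- zone_id: part of the PRIMARY KEY, which implies NOT NULL → not nullable.
- battery: no NOT NULL constraint applies → nullable.
- mac: no NOT NULL constraint applies → nullable.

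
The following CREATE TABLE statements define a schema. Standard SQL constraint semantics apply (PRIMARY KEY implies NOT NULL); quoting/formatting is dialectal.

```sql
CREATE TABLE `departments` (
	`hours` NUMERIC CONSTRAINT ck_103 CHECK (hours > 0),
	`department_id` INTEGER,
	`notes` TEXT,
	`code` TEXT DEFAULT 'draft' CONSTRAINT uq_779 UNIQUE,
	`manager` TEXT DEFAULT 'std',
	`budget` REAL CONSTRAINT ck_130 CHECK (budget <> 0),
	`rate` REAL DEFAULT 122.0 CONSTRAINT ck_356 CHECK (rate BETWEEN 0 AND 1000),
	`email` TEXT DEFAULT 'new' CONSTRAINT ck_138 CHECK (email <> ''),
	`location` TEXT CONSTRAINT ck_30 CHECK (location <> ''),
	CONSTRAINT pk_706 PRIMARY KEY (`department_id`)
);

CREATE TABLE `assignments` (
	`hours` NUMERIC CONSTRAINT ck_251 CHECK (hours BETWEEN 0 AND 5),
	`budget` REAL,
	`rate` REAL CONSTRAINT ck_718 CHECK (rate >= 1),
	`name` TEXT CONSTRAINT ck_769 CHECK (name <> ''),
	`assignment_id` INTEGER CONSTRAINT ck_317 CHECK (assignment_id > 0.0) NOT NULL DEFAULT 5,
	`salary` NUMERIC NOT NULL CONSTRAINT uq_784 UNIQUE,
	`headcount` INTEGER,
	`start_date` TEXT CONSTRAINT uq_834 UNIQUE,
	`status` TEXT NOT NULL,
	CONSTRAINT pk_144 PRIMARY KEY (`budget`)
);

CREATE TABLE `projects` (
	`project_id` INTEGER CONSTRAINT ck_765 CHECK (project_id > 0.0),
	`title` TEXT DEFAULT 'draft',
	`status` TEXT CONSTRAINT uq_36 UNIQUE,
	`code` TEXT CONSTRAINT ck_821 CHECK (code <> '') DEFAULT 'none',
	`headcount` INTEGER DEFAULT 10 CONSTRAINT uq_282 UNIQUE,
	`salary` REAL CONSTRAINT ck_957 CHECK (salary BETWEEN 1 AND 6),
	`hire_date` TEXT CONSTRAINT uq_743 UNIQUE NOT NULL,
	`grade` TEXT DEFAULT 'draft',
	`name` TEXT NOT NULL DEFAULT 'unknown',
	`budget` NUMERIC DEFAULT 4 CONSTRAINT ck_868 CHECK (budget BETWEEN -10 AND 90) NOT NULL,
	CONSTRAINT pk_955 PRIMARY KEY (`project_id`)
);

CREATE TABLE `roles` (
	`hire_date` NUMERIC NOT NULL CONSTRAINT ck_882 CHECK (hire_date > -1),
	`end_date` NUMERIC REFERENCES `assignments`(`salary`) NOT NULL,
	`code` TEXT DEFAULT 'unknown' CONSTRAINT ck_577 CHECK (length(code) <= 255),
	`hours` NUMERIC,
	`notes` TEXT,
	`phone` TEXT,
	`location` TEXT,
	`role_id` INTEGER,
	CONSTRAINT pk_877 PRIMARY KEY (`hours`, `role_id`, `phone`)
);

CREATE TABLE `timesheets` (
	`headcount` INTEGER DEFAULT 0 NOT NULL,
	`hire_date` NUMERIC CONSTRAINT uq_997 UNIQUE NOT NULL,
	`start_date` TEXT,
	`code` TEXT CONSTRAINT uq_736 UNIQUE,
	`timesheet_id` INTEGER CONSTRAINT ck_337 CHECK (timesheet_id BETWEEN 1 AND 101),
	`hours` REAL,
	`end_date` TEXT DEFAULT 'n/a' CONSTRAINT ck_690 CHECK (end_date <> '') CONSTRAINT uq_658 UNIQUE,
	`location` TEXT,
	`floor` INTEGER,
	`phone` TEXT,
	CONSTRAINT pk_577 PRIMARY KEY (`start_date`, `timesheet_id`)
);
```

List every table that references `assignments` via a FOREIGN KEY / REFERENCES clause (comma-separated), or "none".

roles

- roles.end_date references assignments(salary).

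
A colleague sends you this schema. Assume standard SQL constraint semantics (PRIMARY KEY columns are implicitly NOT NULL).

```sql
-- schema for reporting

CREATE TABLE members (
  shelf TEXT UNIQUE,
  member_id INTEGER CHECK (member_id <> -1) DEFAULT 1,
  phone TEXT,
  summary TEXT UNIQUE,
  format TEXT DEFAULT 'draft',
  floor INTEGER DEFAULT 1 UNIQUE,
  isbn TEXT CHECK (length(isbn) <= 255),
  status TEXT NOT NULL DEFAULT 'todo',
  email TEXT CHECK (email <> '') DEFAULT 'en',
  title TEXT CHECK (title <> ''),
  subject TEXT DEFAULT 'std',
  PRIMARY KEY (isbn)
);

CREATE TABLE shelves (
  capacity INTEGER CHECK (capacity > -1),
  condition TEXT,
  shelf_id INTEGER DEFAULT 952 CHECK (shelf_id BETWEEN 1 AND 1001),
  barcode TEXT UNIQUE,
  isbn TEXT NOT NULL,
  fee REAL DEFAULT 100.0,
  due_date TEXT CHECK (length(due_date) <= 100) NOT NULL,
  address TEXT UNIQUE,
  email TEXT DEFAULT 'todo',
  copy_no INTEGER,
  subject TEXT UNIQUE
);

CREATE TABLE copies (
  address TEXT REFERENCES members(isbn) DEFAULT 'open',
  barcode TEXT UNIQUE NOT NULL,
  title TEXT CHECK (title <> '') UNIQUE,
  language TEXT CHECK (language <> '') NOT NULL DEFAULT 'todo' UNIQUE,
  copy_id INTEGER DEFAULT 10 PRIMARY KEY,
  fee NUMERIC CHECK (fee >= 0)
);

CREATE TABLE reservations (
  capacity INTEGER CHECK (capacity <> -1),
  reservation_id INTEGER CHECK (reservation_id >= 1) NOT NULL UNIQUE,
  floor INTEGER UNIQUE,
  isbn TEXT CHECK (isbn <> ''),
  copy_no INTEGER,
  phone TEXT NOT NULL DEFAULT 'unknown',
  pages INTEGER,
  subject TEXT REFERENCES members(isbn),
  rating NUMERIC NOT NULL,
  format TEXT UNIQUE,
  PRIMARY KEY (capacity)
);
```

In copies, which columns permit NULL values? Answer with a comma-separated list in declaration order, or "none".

address, title, fee

- address: a foreign key column may be NULL unless separately constrained → nullable.
- barcode: declared NOT NULL → not nullable.
- title: CHECK does not forbid NULL (a CHECK constraint passes when its expression is NULL) → nullable.
- language: declared NOT NULL → not nullable.
- copy_id: part of the PRIMARY KEY, which implies NOT NULL → not nullable.
- fee: CHECK does not forbid NULL (a CHECK constraint passes when its expression is NULL) → nullable.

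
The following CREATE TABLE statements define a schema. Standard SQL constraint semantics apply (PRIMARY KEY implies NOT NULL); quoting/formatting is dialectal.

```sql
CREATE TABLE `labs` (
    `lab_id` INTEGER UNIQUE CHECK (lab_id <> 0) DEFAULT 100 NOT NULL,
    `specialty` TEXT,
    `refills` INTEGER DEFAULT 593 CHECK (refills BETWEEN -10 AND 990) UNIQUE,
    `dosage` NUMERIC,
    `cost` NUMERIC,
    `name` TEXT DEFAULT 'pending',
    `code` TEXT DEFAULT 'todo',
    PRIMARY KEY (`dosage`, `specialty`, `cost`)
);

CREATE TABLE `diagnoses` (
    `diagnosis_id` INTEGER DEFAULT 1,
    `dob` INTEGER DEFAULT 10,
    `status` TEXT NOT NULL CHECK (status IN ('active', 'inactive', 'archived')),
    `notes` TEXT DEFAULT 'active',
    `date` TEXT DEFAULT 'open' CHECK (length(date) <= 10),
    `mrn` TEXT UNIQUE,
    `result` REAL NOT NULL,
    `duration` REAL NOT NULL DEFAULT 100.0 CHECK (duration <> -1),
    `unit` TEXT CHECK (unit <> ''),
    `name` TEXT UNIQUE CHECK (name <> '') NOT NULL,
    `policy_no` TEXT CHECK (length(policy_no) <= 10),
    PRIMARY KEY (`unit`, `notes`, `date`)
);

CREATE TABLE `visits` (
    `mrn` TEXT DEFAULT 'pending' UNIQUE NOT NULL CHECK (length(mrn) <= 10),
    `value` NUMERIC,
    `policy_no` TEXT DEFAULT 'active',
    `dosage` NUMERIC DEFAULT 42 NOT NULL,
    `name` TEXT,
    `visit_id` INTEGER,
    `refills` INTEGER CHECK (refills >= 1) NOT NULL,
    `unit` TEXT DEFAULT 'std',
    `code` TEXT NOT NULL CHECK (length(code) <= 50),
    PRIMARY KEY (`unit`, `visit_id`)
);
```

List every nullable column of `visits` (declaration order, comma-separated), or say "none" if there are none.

- mrn: declared NOT NULL → not nullable.
- value: no NOT NULL constraint applies → nullable.
- policy_no: DEFAULT only fills an omitted column; an explicit NULL is still allowed → nullable.
- dosage: declared NOT NULL → not nullable.
- name: no NOT NULL constraint applies → nullable.
- visit_id: part of the PRIMARY KEY, which implies NOT NULL → not nullable.
- refills: declared NOT NULL → not nullable.
- unit: part of the PRIMARY KEY, which implies NOT NULL → not nullable.
- code: declared NOT NULL → not nullable.

value, policy_no, name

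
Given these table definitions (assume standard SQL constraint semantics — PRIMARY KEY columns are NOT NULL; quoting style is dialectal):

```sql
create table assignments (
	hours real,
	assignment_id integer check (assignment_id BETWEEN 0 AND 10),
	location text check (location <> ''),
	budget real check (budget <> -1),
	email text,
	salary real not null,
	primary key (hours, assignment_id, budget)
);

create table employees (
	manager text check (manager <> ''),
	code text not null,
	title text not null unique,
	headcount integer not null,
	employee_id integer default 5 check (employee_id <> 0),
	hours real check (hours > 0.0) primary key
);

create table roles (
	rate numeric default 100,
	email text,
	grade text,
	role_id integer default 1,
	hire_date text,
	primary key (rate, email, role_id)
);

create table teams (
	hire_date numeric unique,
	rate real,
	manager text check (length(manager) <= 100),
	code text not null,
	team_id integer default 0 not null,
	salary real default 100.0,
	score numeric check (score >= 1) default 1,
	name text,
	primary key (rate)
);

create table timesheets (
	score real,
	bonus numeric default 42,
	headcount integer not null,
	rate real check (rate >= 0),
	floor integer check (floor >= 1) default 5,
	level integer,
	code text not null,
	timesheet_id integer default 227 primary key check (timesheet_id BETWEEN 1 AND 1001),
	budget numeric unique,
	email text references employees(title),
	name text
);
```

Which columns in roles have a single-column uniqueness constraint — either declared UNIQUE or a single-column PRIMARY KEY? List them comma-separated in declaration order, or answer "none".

none

- rate: part of a composite PRIMARY KEY — only the tuple is unique, not this column on its own.
- email: part of a composite PRIMARY KEY — only the tuple is unique, not this column on its own.
- grade: no UNIQUE or single-column PK constraint.
- role_id: part of a composite PRIMARY KEY — only the tuple is unique, not this column on its own.
- hire_date: no UNIQUE or single-column PK constraint.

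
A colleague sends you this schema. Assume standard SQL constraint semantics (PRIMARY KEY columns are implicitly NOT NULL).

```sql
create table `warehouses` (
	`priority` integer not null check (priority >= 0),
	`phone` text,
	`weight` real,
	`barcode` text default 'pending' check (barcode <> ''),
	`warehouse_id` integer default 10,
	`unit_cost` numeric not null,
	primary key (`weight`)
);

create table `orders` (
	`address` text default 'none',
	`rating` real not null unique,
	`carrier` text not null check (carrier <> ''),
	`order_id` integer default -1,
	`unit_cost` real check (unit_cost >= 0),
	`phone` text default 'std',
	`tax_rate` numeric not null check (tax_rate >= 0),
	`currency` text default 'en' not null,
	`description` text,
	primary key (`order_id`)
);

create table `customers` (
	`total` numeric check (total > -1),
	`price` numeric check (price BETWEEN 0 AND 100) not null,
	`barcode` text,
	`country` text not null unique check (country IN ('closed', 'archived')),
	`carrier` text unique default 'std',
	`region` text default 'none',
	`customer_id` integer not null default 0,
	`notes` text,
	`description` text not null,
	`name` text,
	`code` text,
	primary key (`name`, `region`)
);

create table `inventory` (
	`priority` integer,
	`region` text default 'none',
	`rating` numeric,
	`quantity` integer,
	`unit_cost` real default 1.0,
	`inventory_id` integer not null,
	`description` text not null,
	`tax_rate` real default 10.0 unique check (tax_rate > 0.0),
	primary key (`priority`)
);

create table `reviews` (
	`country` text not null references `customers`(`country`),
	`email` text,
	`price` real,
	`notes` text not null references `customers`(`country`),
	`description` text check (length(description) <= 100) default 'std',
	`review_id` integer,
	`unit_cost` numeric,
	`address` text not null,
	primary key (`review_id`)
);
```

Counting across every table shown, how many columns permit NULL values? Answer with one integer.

21

warehouses: 3 nullable (phone, barcode, warehouse_id — PK (weight) and explicit NOT NULL columns excluded).
orders: 4 nullable (address, unit_cost, phone, description — PK (order_id) and explicit NOT NULL columns excluded).
customers: 5 nullable (total, barcode, carrier, notes, code — PK (name, region) and explicit NOT NULL columns excluded).
inventory: 5 nullable (region, rating, quantity, unit_cost, tax_rate — PK (priority) and explicit NOT NULL columns excluded).
reviews: 4 nullable (email, price, description, unit_cost — PK (review_id) and explicit NOT NULL columns excluded).
Total: 3 + 4 + 5 + 5 + 4 = 21.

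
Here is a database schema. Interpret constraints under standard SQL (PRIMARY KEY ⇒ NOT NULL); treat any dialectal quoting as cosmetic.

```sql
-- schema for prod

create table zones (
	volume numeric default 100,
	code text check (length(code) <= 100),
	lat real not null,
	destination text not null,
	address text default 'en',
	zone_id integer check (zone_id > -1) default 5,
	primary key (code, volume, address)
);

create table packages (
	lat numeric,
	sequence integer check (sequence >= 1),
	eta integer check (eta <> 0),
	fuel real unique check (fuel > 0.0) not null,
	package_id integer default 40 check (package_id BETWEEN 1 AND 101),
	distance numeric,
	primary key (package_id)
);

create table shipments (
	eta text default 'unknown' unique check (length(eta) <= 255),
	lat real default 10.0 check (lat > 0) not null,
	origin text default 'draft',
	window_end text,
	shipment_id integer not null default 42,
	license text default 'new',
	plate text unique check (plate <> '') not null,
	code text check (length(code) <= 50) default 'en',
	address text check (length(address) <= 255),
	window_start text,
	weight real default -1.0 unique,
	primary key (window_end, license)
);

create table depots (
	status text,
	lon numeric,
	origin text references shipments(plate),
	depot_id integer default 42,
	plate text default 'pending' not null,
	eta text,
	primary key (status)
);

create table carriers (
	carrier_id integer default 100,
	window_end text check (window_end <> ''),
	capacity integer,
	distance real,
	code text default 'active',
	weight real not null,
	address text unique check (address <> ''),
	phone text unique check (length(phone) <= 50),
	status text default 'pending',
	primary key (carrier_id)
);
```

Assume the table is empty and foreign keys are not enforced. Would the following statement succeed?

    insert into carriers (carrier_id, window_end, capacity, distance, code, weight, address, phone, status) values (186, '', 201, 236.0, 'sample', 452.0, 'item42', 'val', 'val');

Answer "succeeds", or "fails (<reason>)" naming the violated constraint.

The value '' for window_end violates CHECK (window_end <> '').

fails (CHECK on window_end)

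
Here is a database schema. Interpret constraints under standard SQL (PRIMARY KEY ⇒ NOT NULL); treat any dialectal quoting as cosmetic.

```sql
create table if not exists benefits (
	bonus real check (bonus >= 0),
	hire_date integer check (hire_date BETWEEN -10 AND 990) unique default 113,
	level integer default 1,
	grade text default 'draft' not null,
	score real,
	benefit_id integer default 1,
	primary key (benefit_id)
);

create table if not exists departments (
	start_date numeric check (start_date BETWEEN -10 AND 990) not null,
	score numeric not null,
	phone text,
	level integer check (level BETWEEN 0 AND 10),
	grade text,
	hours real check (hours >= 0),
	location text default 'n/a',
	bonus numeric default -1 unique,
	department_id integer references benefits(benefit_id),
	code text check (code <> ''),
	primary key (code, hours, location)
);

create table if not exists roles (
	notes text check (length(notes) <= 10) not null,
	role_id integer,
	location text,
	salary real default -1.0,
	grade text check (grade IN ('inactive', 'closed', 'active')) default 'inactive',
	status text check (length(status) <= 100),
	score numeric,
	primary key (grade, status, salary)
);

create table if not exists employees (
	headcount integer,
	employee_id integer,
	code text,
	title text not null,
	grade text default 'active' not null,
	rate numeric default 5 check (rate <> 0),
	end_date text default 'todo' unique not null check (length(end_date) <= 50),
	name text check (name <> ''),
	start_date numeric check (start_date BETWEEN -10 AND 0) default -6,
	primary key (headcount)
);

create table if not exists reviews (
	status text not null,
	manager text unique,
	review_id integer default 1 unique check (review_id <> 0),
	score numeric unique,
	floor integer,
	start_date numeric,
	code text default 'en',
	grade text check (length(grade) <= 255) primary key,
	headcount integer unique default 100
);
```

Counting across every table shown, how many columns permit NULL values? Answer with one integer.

24

benefits: 4 nullable (bonus, hire_date, level, score — PK (benefit_id) and explicit NOT NULL columns excluded).
departments: 5 nullable (phone, level, grade, bonus, department_id — PK (code, hours, location) and explicit NOT NULL columns excluded).
roles: 3 nullable (role_id, location, score — PK (grade, status, salary) and explicit NOT NULL columns excluded).
employees: 5 nullable (employee_id, code, rate, name, start_date — PK (headcount) and explicit NOT NULL columns excluded).
reviews: 7 nullable (manager, review_id, score, floor, start_date, code, headcount — PK (grade) and explicit NOT NULL columns excluded).
Total: 4 + 5 + 3 + 5 + 7 = 24.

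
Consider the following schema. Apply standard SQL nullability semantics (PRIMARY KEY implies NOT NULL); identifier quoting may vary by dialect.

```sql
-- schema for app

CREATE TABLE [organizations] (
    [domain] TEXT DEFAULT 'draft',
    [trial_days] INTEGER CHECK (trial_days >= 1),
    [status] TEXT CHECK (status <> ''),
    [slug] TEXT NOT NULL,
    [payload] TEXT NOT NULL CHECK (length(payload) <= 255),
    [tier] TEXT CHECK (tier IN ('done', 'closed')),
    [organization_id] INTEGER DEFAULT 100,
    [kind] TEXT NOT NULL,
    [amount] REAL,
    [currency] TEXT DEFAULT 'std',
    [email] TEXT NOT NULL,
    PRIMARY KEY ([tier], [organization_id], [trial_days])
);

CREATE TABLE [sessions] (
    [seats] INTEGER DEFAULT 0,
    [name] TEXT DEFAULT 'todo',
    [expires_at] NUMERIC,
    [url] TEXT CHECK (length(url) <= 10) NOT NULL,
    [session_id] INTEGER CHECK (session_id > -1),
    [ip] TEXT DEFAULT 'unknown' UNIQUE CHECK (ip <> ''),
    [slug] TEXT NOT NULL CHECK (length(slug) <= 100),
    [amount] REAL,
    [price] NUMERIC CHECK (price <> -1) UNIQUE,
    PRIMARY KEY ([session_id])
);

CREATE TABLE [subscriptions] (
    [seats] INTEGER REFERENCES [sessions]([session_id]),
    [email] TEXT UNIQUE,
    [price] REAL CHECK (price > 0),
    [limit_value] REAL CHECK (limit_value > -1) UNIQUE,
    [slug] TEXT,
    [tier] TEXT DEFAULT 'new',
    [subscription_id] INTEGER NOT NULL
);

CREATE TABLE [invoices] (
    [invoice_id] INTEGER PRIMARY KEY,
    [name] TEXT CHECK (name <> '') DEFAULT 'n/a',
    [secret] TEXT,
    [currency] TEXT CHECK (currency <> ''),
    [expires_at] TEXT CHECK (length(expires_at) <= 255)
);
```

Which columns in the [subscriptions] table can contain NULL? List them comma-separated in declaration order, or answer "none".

seats, email, price, limit_value, slug, tier

- seats: a foreign key column may be NULL unless separately constrained → nullable.
- email: UNIQUE does not imply NOT NULL → nullable.
- price: CHECK does not forbid NULL (a CHECK constraint passes when its expression is NULL) → nullable.
- limit_value: CHECK does not forbid NULL (a CHECK constraint passes when its expression is NULL) → nullable.
- slug: no NOT NULL constraint applies → nullable.
- tier: DEFAULT only fills an omitted column; an explicit NULL is still allowed → nullable.
- subscription_id: declared NOT NULL → not nullable.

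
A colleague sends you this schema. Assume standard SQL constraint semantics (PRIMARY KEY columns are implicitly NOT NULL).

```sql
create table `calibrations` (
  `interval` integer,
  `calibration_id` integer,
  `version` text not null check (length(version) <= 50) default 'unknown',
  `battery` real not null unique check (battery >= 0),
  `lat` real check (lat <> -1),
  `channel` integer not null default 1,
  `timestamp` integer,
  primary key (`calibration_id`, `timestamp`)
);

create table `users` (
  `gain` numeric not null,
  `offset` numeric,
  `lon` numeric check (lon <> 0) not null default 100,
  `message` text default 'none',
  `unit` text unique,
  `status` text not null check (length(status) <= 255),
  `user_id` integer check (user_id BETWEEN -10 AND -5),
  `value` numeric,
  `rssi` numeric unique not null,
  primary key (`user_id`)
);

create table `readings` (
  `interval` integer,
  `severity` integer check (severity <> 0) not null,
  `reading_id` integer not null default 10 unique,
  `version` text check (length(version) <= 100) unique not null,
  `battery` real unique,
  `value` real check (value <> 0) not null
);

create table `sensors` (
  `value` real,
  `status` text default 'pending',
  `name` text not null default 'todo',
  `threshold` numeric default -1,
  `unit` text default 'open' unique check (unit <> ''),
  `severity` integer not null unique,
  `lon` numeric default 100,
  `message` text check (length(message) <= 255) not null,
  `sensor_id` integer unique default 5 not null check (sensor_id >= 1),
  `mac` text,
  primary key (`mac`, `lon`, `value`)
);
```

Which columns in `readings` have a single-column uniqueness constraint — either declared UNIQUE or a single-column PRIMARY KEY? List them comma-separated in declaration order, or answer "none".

reading_id, version, battery

- interval: no UNIQUE or single-column PK constraint.
- severity: no UNIQUE or single-column PK constraint.
- reading_id: declared UNIQUE → unique.
- version: declared UNIQUE → unique.
- battery: declared UNIQUE → unique.
- value: no UNIQUE or single-column PK constraint.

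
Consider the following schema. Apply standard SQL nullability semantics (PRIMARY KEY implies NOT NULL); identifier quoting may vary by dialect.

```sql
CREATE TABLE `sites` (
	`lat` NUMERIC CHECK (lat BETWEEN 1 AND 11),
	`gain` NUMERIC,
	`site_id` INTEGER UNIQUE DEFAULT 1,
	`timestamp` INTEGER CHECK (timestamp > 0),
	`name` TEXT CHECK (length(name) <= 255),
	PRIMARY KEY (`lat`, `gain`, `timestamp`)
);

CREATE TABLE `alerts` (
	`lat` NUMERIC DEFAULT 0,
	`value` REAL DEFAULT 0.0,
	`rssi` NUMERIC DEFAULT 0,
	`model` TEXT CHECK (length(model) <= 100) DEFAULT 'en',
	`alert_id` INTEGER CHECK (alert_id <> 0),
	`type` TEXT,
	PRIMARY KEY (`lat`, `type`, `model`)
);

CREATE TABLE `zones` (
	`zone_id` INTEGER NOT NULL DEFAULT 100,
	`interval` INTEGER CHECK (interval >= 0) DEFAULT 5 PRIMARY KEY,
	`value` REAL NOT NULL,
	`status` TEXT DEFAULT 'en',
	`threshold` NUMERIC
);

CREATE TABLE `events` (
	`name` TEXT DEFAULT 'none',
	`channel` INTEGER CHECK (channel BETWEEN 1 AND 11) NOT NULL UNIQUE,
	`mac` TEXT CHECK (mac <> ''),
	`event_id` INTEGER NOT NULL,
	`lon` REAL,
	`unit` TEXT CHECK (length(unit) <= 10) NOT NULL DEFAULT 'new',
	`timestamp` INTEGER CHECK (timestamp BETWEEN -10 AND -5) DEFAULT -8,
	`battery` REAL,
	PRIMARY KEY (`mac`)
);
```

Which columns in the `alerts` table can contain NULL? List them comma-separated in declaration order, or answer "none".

- lat: part of the PRIMARY KEY, which implies NOT NULL → not nullable.
- value: DEFAULT only fills an omitted column; an explicit NULL is still allowed → nullable.
- rssi: DEFAULT only fills an omitted column; an explicit NULL is still allowed → nullable.
- model: part of the PRIMARY KEY, which implies NOT NULL → not nullable.
- alert_id: CHECK does not forbid NULL (a CHECK constraint passes when its expression is NULL) → nullable.
- type: part of the PRIMARY KEY, which implies NOT NULL → not nullable.

value, rssi, alert_id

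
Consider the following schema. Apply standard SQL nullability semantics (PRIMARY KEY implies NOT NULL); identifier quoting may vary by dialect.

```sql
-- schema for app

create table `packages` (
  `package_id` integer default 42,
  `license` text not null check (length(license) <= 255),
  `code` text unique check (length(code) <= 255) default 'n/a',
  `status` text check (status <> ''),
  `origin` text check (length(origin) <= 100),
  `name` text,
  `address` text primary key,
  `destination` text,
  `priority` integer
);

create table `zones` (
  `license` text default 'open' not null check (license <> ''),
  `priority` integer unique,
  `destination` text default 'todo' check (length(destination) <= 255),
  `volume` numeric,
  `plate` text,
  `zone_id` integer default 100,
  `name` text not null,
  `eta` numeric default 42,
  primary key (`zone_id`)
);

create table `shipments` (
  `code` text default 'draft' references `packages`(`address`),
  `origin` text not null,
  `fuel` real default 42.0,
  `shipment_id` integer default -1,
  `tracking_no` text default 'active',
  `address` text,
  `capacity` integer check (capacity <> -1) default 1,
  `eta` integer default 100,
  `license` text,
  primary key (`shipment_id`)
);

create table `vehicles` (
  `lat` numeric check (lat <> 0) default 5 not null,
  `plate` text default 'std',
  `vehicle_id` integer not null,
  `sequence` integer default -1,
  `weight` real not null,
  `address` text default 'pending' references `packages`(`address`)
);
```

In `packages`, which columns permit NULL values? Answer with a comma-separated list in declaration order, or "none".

- package_id: DEFAULT only fills an omitted column; an explicit NULL is still allowed → nullable.
- license: declared NOT NULL → not nullable.
- code: CHECK does not forbid NULL (a CHECK constraint passes when its expression is NULL) → nullable.
- status: CHECK does not forbid NULL (a CHECK constraint passes when its expression is NULL) → nullable.
- origin: CHECK does not forbid NULL (a CHECK constraint passes when its expression is NULL) → nullable.
- name: no NOT NULL constraint applies → nullable.
- address: part of the PRIMARY KEY, which implies NOT NULL → not nullable.
- destination: no NOT NULL constraint applies → nullable.
- priority: no NOT NULL constraint applies → nullable.

package_id, code, status, origin, name, destination, priority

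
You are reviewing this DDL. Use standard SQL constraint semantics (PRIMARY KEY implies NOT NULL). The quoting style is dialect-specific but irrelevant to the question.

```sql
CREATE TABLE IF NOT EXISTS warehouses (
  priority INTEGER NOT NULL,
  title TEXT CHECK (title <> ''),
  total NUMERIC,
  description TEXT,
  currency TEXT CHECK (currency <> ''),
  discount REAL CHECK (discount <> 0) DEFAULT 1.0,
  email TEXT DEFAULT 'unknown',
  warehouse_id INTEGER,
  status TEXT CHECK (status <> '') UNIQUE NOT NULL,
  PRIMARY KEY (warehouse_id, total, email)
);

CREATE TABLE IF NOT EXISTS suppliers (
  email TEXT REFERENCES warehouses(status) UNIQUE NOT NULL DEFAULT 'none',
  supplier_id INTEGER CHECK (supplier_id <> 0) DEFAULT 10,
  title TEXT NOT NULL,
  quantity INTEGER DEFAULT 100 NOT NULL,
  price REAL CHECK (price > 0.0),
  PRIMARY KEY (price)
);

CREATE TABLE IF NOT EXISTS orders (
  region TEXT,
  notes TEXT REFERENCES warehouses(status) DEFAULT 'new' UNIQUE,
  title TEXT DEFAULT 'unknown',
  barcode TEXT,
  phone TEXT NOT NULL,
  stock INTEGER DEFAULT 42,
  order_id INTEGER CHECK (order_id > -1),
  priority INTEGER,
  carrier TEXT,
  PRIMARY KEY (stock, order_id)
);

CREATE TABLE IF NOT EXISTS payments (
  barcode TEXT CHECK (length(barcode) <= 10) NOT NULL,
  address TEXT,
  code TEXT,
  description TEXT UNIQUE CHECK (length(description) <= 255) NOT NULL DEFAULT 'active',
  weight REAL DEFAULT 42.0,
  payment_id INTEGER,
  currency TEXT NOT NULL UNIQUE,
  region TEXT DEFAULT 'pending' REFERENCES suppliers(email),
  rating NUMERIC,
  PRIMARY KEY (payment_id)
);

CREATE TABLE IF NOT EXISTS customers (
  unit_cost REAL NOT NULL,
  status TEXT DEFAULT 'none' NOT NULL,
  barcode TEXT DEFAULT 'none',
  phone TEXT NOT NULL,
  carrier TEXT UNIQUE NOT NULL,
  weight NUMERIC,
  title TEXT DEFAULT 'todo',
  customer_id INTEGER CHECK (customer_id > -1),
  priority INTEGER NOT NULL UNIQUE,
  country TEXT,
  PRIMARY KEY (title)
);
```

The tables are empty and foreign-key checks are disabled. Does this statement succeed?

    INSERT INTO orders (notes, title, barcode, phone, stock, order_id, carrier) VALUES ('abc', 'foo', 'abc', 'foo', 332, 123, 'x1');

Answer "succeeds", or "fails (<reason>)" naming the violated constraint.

succeeds

NOT NULL columns: order_id is supplied; phone is supplied; stock is supplied.
CHECK constraints: 123 satisfies (order_id > -1).
No constraint is violated.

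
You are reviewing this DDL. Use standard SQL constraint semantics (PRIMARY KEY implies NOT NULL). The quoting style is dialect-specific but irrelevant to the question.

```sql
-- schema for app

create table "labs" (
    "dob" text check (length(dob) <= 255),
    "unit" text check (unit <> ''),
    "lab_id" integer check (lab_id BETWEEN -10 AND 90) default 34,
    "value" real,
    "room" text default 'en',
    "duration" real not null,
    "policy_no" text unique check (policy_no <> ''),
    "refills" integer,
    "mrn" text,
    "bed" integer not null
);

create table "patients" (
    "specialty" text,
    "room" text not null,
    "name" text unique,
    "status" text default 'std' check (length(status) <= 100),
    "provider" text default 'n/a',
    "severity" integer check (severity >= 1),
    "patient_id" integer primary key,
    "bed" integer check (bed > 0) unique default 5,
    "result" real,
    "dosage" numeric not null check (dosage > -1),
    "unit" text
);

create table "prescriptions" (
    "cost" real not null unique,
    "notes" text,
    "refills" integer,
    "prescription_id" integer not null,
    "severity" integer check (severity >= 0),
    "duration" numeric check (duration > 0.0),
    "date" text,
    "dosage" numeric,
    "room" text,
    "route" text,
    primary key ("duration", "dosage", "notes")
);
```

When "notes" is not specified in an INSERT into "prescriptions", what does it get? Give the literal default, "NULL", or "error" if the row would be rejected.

notes has no DEFAULT clause.
Omitting it would insert NULL, but it is part of the PRIMARY KEY, so the INSERT fails.

error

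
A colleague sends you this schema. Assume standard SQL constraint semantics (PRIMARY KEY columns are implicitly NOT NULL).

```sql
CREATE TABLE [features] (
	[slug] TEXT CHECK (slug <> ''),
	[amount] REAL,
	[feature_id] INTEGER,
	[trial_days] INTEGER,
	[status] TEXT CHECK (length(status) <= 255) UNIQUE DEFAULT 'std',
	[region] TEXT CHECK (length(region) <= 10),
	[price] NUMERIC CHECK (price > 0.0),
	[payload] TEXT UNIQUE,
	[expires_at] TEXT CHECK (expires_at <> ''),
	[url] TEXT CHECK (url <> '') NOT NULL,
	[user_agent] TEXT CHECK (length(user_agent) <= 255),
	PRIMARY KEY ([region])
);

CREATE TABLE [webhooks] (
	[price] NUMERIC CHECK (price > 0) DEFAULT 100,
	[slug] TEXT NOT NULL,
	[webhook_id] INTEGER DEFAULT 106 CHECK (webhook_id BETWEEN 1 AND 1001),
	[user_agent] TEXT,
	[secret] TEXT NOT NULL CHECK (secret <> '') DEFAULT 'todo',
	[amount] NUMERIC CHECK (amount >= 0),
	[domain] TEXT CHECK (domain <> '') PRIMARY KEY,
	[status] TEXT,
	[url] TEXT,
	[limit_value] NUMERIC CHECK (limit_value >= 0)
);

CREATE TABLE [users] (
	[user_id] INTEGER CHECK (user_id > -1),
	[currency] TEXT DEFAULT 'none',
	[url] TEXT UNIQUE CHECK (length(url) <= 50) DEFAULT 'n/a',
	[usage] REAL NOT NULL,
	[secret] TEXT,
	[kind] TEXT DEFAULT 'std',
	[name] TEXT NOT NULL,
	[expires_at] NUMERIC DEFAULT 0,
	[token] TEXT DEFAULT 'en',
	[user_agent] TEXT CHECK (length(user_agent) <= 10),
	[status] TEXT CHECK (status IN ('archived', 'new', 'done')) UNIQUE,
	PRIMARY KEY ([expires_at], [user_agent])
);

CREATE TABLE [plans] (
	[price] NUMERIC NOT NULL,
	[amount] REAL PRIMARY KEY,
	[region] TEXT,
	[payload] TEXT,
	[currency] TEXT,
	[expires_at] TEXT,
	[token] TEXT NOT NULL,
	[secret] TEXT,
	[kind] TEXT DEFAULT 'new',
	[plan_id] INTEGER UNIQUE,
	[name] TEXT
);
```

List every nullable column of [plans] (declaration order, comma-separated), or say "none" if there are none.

- price: declared NOT NULL → not nullable.
- amount: part of the PRIMARY KEY, which implies NOT NULL → not nullable.
- region: no NOT NULL constraint applies → nullable.
- payload: no NOT NULL constraint applies → nullable.
- currency: no NOT NULL constraint applies → nullable.
- expires_at: no NOT NULL constraint applies → nullable.
- token: declared NOT NULL → not nullable.
- secret: no NOT NULL constraint applies → nullable.
- kind: DEFAULT only fills an omitted column; an explicit NULL is still allowed → nullable.
- plan_id: UNIQUE does not imply NOT NULL → nullable.
- name: no NOT NULL constraint applies → nullable.

region, payload, currency, expires_at, secret, kind, plan_id, name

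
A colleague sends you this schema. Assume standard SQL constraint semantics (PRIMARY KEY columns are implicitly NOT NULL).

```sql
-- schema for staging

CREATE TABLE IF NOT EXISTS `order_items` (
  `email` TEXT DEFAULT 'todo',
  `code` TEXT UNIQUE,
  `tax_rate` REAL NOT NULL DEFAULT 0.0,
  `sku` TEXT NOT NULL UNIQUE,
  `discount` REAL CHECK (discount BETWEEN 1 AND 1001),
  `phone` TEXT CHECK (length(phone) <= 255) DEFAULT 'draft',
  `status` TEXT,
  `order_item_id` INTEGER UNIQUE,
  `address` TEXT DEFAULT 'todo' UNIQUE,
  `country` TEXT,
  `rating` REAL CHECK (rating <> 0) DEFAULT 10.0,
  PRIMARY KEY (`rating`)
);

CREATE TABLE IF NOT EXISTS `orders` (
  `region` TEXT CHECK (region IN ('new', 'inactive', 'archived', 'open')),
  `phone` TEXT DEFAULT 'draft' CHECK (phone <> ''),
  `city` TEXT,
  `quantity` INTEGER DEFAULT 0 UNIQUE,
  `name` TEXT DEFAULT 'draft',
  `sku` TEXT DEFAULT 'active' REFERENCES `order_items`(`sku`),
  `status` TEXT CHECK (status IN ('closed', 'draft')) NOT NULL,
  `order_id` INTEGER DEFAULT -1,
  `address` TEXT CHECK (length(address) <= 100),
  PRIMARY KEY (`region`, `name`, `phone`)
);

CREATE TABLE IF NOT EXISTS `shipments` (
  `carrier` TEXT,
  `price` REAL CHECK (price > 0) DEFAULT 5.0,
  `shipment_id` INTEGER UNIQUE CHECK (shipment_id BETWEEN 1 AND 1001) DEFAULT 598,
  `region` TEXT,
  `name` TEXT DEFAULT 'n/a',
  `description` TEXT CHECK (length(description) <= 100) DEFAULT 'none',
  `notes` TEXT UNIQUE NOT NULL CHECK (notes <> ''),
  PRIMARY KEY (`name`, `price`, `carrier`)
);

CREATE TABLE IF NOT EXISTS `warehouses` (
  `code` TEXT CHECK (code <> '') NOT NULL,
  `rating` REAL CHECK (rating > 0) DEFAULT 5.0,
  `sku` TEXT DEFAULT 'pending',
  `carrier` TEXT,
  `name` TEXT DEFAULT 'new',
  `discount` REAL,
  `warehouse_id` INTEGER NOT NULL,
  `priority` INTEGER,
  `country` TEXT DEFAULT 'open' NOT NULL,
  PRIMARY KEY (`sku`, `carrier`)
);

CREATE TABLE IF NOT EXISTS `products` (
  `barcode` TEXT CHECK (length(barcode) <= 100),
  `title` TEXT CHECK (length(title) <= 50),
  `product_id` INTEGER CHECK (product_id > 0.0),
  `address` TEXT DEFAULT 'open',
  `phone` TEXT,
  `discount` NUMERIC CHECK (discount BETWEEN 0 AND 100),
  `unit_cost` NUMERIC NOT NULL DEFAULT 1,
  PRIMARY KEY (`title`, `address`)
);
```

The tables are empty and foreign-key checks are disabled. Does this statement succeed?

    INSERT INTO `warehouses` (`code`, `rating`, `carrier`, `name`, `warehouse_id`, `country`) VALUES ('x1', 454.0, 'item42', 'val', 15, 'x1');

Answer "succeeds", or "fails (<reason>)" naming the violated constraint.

succeeds

NOT NULL columns: carrier is supplied; code is supplied; country is supplied; sku defaults to 'pending'; warehouse_id is supplied.
CHECK constraints: 'x1' satisfies (code <> ''); 454.0 satisfies (rating > 0).
No constraint is violated.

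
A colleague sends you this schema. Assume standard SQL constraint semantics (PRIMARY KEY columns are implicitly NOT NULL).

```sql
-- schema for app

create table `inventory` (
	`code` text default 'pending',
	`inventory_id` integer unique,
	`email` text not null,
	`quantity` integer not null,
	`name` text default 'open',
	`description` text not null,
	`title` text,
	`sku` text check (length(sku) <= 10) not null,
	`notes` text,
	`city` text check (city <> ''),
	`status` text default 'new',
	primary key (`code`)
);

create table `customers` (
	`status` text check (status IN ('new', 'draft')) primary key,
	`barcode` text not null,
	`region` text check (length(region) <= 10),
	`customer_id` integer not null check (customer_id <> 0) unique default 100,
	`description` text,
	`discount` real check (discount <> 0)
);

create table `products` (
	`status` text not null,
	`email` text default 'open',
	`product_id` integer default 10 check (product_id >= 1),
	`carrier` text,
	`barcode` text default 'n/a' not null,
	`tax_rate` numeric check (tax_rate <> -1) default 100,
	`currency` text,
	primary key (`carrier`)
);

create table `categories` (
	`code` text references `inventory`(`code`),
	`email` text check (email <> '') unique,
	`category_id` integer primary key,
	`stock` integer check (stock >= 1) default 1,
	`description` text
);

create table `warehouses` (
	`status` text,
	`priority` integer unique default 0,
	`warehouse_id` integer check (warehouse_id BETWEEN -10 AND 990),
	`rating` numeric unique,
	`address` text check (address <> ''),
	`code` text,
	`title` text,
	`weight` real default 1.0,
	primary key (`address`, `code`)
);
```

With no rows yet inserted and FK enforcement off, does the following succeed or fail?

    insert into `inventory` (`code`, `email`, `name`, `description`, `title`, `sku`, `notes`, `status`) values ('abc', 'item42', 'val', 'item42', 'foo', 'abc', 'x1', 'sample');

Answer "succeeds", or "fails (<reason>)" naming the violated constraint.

fails (NOT NULL on quantity)

quantity is omitted from the column list and has no DEFAULT, so it would receive NULL.
But quantity is declared NOT NULL.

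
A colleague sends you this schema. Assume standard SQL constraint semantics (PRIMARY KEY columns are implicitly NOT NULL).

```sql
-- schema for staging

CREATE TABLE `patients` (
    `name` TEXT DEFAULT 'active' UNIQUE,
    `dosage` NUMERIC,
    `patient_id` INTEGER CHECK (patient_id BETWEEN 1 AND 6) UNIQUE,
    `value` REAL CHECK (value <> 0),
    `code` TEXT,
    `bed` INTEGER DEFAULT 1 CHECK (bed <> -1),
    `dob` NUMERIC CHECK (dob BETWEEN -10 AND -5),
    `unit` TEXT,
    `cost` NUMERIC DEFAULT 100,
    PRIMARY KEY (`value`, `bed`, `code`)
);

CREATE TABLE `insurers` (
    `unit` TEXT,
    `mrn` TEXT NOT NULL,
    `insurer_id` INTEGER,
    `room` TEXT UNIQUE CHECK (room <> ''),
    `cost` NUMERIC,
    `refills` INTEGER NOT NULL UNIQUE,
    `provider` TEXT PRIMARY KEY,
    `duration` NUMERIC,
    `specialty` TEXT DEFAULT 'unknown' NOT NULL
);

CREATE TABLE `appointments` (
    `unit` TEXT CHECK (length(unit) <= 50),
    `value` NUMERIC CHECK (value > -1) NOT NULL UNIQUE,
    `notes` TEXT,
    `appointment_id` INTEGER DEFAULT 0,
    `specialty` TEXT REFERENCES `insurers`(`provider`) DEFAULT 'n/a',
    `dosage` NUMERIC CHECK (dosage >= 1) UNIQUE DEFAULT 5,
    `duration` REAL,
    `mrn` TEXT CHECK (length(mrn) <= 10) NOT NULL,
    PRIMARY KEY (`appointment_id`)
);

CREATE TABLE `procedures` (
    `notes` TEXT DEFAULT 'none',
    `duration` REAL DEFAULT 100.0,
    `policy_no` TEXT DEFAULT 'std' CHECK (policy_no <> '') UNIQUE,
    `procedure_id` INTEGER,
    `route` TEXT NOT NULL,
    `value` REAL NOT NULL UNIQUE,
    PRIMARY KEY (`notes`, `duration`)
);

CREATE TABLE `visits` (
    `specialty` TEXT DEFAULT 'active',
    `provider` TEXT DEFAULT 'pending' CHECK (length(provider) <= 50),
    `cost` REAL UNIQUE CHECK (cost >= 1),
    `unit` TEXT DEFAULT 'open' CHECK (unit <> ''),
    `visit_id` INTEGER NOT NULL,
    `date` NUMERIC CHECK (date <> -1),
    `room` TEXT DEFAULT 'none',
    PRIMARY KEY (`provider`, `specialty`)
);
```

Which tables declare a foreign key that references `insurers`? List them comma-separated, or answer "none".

- appointments.specialty references insurers(provider).

appointments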